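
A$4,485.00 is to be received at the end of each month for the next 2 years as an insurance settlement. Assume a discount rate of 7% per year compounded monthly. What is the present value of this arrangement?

This is an ordinary annuity: 24 payments of A$4,485.00 at the end of each month.
Periodic rate r = 0.07/12 per month; n is counted in months.
PV = PMT × [(1 − (1+r)^−n)/r] = 4,485 × [1 − (1+r)^−24] / r = A$100,172.92

A$100,172.92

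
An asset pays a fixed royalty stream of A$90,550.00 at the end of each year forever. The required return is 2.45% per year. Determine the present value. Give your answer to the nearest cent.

A$3,695,918.37

Periodic rate r = 0.0245 per year.
Level perpetuity: PV = PMT / r = 90,550 / (0.0245) = A$3,695,918.37.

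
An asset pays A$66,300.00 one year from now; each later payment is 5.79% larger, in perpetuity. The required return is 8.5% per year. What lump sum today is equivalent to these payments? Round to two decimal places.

Periodic rate r = 0.085 per year.
Growing perpetuity (Gordon): PV = PMT₁ / (r − g) = 66,300 / (r − 0.0579) = A$2,446,494.46.

A$2,446,494.46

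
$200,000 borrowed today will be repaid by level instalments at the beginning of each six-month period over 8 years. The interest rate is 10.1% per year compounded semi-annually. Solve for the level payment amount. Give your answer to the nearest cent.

$17,629.43

Level annuity due; solve PV = PMT × [(1 − (1+r)^−n)/r] × (1+r) for PMT.
Periodic rate r = 0.101/2 per half-year; n is counted in half-years.
With n = 16: PMT = 200,000 / ([(1 − (1+r)^−n)/r] × (1+r)) = $17,629.43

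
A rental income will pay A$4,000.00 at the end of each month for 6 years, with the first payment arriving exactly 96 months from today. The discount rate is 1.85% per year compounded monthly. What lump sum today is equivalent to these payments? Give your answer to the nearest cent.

Ordinary annuity of 72 payments, first payment at period 96.
Periodic rate r = 0.0185/12 per month; n is counted in months.
The ordinary-annuity PV formula values the stream one period before the first payment (period 95); discount that back 95 periods:
PV₀ = 4,000 × [1 − (1+r)^−72] / r × (1+r)^−95 = A$235,309.07

A$235,309.07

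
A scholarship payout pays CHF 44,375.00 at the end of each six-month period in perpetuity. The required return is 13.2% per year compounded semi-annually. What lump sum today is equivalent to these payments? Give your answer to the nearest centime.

CHF 672,348.48

Periodic rate r = 0.132/2 per half-year.
Level perpetuity: PV = PMT / r = 44,375 / (0.132/2) = CHF 672,348.48.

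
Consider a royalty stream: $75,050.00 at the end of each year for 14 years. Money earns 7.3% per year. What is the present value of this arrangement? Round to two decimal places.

$644,700.18

This is an ordinary annuity: 14 payments of $75,050.00 at the end of each year.
Periodic rate r = 0.073 per year.
PV = PMT × [(1 − (1+r)^−n)/r] = 75,050 × [1 − (1+r)^−14] / r = $644,700.18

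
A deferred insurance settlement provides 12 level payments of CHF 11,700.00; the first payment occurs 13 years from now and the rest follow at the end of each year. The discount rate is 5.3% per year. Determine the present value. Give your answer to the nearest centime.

Ordinary annuity of 12 payments, first payment at period 13.
Periodic rate r = 0.053 per year.
The ordinary-annuity PV formula values the stream one period before the first payment (period 12); discount that back 12 periods:
PV₀ = 11,700 × [1 − (1+r)^−12] / r × (1+r)^−12 = CHF 54,868.30

CHF 54,868.30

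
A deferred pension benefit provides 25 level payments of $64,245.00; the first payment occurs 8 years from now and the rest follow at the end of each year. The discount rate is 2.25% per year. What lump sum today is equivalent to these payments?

Ordinary annuity of 25 payments, first payment at period 8.
Periodic rate r = 0.0225 per year.
The ordinary-annuity PV formula values the stream one period before the first payment (period 7); discount that back 7 periods:
PV₀ = 64,245 × [1 − (1+r)^−25] / r × (1+r)^−7 = $1,042,531.11

$1,042,531.11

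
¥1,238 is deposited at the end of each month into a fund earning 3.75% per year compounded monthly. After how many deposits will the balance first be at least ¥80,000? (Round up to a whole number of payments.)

59 payments

Periodic rate r = 0.0375/12 per month; n is counted in months.
Ordinary annuity FV: 80,000 = 1,238 × [((1+r)^n − 1)/r].
(1+r)^n = 1 + 80,000 × r / 1,238, so n = ln(1 + 80,000·r/1,238) / ln(1+r) = 58.95.
Round up to a whole number of payments: n = 59.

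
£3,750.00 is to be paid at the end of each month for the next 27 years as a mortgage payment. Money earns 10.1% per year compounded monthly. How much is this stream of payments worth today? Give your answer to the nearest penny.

This is an ordinary annuity: 324 payments of £3,750.00 at the end of each month.
Periodic rate r = 0.101/12 per month; n is counted in months.
PV = PMT × [(1 − (1+r)^−n)/r] = 3,750 × [1 − (1+r)^−324] / r = £416,064.63

£416,064.63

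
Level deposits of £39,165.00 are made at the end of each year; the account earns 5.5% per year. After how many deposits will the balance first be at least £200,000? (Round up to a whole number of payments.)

5 payments

Periodic rate r = 0.055 per year.
Ordinary annuity FV: 200,000 = 39,165 × [((1+r)^n − 1)/r].
(1+r)^n = 1 + 200,000 × r / 39,165, so n = ln(1 + 200,000·r/39,165) / ln(1+r) = 4.62.
Round up to a whole number of payments: n = 5.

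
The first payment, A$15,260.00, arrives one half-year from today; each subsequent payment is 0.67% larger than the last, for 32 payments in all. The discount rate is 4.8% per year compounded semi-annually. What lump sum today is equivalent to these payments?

A$370,738.28

Periodic rate r = 0.048/2 per half-year; n is counted in half-years.
Growing ordinary annuity: PV = PMT₁ × [1 − ((1+g)/(1+r))^n] / (r − g) = 15,260 × [1 − ((1+0.0067)/(1+r))^32] / (r − 0.0067) = A$370,738.28.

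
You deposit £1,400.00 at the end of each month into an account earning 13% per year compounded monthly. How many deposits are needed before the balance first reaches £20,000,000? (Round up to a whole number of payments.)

Periodic rate r = 0.13/12 per month; n is counted in months.
Ordinary annuity FV: 20,000,000 = 1,400 × [((1+r)^n − 1)/r].
(1+r)^n = 1 + 20,000,000 × r / 1,400, so n = ln(1 + 20,000,000·r/1,400) / ln(1+r) = 468.52.
Round up to a whole number of payments: n = 469.

469 payments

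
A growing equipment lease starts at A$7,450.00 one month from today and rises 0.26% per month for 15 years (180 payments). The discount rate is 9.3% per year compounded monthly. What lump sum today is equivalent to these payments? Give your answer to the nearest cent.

Periodic rate r = 0.093/12 per month; n is counted in months.
Growing ordinary annuity: PV = PMT₁ × [1 − ((1+g)/(1+r))^n] / (r − g) = 7,450 × [1 − ((1+0.0026)/(1+r))^180] / (r − 0.0026) = A$871,387.39.

A$871,387.39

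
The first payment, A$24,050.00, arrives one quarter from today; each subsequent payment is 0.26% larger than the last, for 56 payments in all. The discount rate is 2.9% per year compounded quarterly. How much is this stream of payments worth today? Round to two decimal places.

A$1,180,637.21

Periodic rate r = 0.029/4 per quarter; n is counted in quarters.
Growing ordinary annuity: PV = PMT₁ × [1 − ((1+g)/(1+r))^n] / (r − g) = 24,050 × [1 − ((1+0.0026)/(1+r))^56] / (r − 0.0026) = A$1,180,637.21.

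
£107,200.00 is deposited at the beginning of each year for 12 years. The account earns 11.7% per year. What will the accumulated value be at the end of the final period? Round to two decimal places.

£2,837,564.00

This is an annuity due: 12 deposits of £107,200.00 at the beginning of each year.
Periodic rate r = 0.117 per year.
FV = PMT × [((1+r)^n − 1)/r] × (1+r) = 107,200 × [(1+r)^12 − 1] / r × (1+r) = £2,837,564.00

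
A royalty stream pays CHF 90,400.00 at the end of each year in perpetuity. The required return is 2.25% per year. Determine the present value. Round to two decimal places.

CHF 4,017,777.78

Periodic rate r = 0.0225 per year.
Level perpetuity: PV = PMT / r = 90,400 / (0.0225) = CHF 4,017,777.78.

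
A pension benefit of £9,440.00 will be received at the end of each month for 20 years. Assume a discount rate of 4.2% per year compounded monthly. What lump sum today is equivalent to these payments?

This is an ordinary annuity: 240 payments of £9,440.00 at the end of each month.
Periodic rate r = 0.042/12 per month; n is counted in months.
PV = PMT × [(1 − (1+r)^−n)/r] = 9,440 × [1 − (1+r)^−240] / r = £1,531,048.99

£1,531,048.99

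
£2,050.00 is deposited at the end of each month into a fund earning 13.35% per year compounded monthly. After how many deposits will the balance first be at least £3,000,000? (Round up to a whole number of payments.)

Periodic rate r = 0.1335/12 per month; n is counted in months.
Ordinary annuity FV: 3,000,000 = 2,050 × [((1+r)^n − 1)/r].
(1+r)^n = 1 + 3,000,000 × r / 2,050, so n = ln(1 + 3,000,000·r/2,050) / ln(1+r) = 257.56.
Round up to a whole number of payments: n = 258.

258 payments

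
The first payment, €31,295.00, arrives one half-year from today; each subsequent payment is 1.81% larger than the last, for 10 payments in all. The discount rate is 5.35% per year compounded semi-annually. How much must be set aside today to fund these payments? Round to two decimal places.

€293,497.38

Periodic rate r = 0.0535/2 per half-year; n is counted in half-years.
Growing ordinary annuity: PV = PMT₁ × [1 − ((1+g)/(1+r))^n] / (r − g) = 31,295 × [1 − ((1+0.0181)/(1+r))^10] / (r − 0.0181) = €293,497.38.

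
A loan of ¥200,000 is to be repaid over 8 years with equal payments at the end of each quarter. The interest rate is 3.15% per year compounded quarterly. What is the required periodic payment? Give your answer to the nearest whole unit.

Level ordinary annuity; solve PV = PMT × [(1 − (1+r)^−n)/r] for PMT.
Periodic rate r = 0.0315/4 per quarter; n is counted in quarters.
With n = 32: PMT = 200,000 / ([(1 − (1+r)^−n)/r]) = ¥7,095

¥7,095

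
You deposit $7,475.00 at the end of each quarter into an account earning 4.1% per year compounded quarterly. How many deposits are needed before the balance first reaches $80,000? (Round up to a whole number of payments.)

Periodic rate r = 0.041/4 per quarter; n is counted in quarters.
Ordinary annuity FV: 80,000 = 7,475 × [((1+r)^n − 1)/r].
(1+r)^n = 1 + 80,000 × r / 7,475, so n = ln(1 + 80,000·r/7,475) / ln(1+r) = 10.21.
Round up to a whole number of payments: n = 11.

11 payments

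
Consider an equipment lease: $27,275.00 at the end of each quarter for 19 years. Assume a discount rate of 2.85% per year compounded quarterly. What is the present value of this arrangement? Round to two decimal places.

$1,596,331.88

This is an ordinary annuity: 76 payments of $27,275.00 at the end of each quarter.
Periodic rate r = 0.0285/4 per quarter; n is counted in quarters.
PV = PMT × [(1 − (1+r)^−n)/r] = 27,275 × [1 − (1+r)^−76] / r = $1,596,331.88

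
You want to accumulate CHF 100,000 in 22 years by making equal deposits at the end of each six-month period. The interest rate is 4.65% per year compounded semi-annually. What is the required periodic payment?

CHF 1,329.22

Level ordinary annuity; solve FV = PMT × [((1+r)^n − 1)/r] for PMT.
Periodic rate r = 0.0465/2 per half-year; n is counted in half-years.
With n = 44: PMT = 100,000 / ([((1+r)^n − 1)/r]) = CHF 1,329.22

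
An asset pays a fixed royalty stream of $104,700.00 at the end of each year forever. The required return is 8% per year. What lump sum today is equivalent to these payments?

$1,308,750.00

Periodic rate r = 0.08 per year.
Level perpetuity: PV = PMT / r = 104,700 / (0.08) = $1,308,750.00.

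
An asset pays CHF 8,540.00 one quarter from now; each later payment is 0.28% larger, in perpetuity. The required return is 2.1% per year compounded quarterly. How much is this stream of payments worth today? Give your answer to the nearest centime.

Periodic rate r = 0.021/4 per quarter.
Growing perpetuity (Gordon): PV = PMT₁ / (r − g) = 8,540 / (r − 0.0028) = CHF 3,485,714.29.

CHF 3,485,714.29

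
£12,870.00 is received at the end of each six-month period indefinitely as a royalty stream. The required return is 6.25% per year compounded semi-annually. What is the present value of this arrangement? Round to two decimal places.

Periodic rate r = 0.0625/2 per half-year.
Level perpetuity: PV = PMT / r = 12,870 / (0.0625/2) = £411,840.00.

£411,840.00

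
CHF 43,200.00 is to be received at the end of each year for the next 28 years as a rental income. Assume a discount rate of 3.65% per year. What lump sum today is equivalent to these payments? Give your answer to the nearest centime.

CHF 749,800.84

This is an ordinary annuity: 28 payments of CHF 43,200.00 at the end of each year.
Periodic rate r = 0.0365 per year.
PV = PMT × [(1 − (1+r)^−n)/r] = 43,200 × [1 − (1+r)^−28] / r = CHF 749,800.84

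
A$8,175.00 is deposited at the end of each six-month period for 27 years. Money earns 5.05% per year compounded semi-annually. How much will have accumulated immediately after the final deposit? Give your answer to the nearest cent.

This is an ordinary annuity: 54 deposits of A$8,175.00 at the end of each six-month period.
Periodic rate r = 0.0505/2 per half-year; n is counted in half-years.
FV = PMT × [((1+r)^n − 1)/r] = 8,175 × [(1+r)^54 − 1] / r = A$920,850.78

A$920,850.78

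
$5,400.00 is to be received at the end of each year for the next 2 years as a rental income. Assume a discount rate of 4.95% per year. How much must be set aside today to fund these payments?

This is an ordinary annuity: 2 payments of $5,400.00 at the end of each year.
Periodic rate r = 0.0495 per year.
PV = PMT × [(1 − (1+r)^−n)/r] = 5,400 × [1 − (1+r)^−2] / r = $10,047.93

$10,047.93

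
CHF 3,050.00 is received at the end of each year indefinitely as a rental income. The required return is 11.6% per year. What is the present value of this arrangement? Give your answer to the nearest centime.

Periodic rate r = 0.116 per year.
Level perpetuity: PV = PMT / r = 3,050 / (0.116) = CHF 26,293.10.

CHF 26,293.10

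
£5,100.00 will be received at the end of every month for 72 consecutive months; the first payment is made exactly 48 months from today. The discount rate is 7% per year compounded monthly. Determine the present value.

£227,587.27

Ordinary annuity of 72 payments, first payment at period 48.
Periodic rate r = 0.07/12 per month; n is counted in months.
The ordinary-annuity PV formula values the stream one period before the first payment (period 47); discount that back 47 periods:
PV₀ = 5,100 × [1 − (1+r)^−72] / r × (1+r)^−47 = £227,587.27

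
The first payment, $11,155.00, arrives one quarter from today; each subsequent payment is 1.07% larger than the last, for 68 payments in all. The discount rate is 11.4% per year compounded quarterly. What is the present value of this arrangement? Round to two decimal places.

Periodic rate r = 0.114/4 per quarter; n is counted in quarters.
Growing ordinary annuity: PV = PMT₁ × [1 − ((1+g)/(1+r))^n] / (r − g) = 11,155 × [1 − ((1+0.0107)/(1+r))^68] / (r − 0.0107) = $435,492.60.

$435,492.60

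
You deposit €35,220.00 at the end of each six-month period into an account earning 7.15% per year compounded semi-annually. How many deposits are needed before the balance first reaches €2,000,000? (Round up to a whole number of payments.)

Periodic rate r = 0.0715/2 per half-year; n is counted in half-years.
Ordinary annuity FV: 2,000,000 = 35,220 × [((1+r)^n − 1)/r].
(1+r)^n = 1 + 2,000,000 × r / 35,220, so n = ln(1 + 2,000,000·r/35,220) / ln(1+r) = 31.56.
Round up to a whole number of payments: n = 32.

32 payments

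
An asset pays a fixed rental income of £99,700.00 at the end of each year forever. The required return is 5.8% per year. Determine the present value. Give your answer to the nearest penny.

Periodic rate r = 0.058 per year.
Level perpetuity: PV = PMT / r = 99,700 / (0.058) = £1,718,965.52.

£1,718,965.52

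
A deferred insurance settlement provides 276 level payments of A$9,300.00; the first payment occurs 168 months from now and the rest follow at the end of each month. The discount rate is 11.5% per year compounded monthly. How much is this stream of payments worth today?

A$183,153.78

Ordinary annuity of 276 payments, first payment at period 168.
Periodic rate r = 0.115/12 per month; n is counted in months.
The ordinary-annuity PV formula values the stream one period before the first payment (period 167); discount that back 167 periods:
PV₀ = 9,300 × [1 − (1+r)^−276] / r × (1+r)^−167 = A$183,153.78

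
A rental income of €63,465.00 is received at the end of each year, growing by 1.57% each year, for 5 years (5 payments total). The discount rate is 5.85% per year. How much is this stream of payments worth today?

€276,504.50

Periodic rate r = 0.0585 per year.
Growing ordinary annuity: PV = PMT₁ × [1 − ((1+g)/(1+r))^n] / (r − g) = 63,465 × [1 − ((1+0.0157)/(1+r))^5] / (r − 0.0157) = €276,504.50.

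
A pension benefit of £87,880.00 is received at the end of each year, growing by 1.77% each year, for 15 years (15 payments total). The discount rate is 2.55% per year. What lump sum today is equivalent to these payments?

Periodic rate r = 0.0255 per year.
Growing ordinary annuity: PV = PMT₁ × [1 − ((1+g)/(1+r))^n] / (r − g) = 87,880 × [1 − ((1+0.0177)/(1+r))^15] / (r − 0.0177) = £1,219,188.00.

£1,219,188.00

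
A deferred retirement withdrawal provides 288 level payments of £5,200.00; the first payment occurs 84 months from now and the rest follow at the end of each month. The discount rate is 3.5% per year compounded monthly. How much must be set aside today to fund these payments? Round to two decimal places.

£794,876.99

Ordinary annuity of 288 payments, first payment at period 84.
Periodic rate r = 0.035/12 per month; n is counted in months.
The ordinary-annuity PV formula values the stream one period before the first payment (period 83); discount that back 83 periods:
PV₀ = 5,200 × [1 − (1+r)^−288] / r × (1+r)^−83 = £794,876.99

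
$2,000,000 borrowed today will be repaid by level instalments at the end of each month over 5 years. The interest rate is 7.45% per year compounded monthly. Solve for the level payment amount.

Level ordinary annuity; solve PV = PMT × [(1 − (1+r)^−n)/r] for PMT.
Periodic rate r = 0.0745/12 per month; n is counted in months.
With n = 60: PMT = 2,000,000 / ([(1 − (1+r)^−n)/r]) = $40,028.39

$40,028.39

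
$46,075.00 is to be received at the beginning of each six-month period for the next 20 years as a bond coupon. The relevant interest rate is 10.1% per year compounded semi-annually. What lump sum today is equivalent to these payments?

This is an annuity due: 40 payments of $46,075.00 at the beginning of each six-month period.
Periodic rate r = 0.101/2 per half-year; n is counted in half-years.
PV = PMT × [(1 − (1+r)^−n)/r] × (1+r) = 46,075 × [1 − (1+r)^−40] / r × (1+r) = $824,875.45

$824,875.45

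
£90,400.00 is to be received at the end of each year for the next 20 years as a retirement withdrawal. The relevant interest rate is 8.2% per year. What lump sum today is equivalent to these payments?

£874,504.89

This is an ordinary annuity: 20 payments of £90,400.00 at the end of each year.
Periodic rate r = 0.082 per year.
PV = PMT × [(1 − (1+r)^−n)/r] = 90,400 × [1 − (1+r)^−20] / r = £874,504.89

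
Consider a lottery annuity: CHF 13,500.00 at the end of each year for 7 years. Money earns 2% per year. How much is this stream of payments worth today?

CHF 87,371.88

This is an ordinary annuity: 7 payments of CHF 13,500.00 at the end of each year.
Periodic rate r = 0.02 per year.
PV = PMT × [(1 − (1+r)^−n)/r] = 13,500 × [1 − (1+r)^−7] / r = CHF 87,371.88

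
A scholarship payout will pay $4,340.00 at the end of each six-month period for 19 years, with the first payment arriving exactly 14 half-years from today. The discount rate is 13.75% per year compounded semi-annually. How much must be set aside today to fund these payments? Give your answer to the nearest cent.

Ordinary annuity of 38 payments, first payment at period 14.
Periodic rate r = 0.1375/2 per half-year; n is counted in half-years.
The ordinary-annuity PV formula values the stream one period before the first payment (period 13); discount that back 13 periods:
PV₀ = 4,340 × [1 − (1+r)^−38] / r × (1+r)^−13 = $24,470.82

$24,470.82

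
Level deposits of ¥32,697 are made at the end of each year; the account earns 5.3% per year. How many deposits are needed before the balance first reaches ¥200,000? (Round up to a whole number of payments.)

Periodic rate r = 0.053 per year.
Ordinary annuity FV: 200,000 = 32,697 × [((1+r)^n − 1)/r].
(1+r)^n = 1 + 200,000 × r / 32,697, so n = ln(1 + 200,000·r/32,697) / ln(1+r) = 5.44.
Round up to a whole number of payments: n = 6.

6 payments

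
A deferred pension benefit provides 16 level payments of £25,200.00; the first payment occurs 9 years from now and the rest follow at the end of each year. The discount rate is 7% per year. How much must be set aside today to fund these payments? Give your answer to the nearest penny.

£138,550.49

Ordinary annuity of 16 payments, first payment at period 9.
Periodic rate r = 0.07 per year.
The ordinary-annuity PV formula values the stream one period before the first payment (period 8); discount that back 8 periods:
PV₀ = 25,200 × [1 − (1+r)^−16] / r × (1+r)^−8 = £138,550.49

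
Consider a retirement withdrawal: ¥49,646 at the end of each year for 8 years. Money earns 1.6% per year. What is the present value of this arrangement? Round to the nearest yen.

¥370,032

This is an ordinary annuity: 8 payments of ¥49,646 at the end of each year.
Periodic rate r = 0.016 per year.
PV = PMT × [(1 − (1+r)^−n)/r] = 49,646 × [1 − (1+r)^−8] / r = ¥370,032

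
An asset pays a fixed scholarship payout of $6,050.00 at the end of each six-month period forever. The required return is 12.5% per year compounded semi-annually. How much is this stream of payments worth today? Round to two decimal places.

$96,800.00

Periodic rate r = 0.125/2 per half-year.
Level perpetuity: PV = PMT / r = 6,050 / (0.125/2) = $96,800.00.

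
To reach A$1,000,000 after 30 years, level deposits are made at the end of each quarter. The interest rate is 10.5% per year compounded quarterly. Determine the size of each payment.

A$1,226.24

Level ordinary annuity; solve FV = PMT × [((1+r)^n − 1)/r] for PMT.
Periodic rate r = 0.105/4 per quarter; n is counted in quarters.
With n = 120: PMT = 1,000,000 / ([((1+r)^n − 1)/r]) = A$1,226.24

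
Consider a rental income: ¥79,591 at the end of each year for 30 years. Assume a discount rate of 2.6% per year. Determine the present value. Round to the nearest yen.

This is an ordinary annuity: 30 payments of ¥79,591 at the end of each year.
Periodic rate r = 0.026 per year.
PV = PMT × [(1 − (1+r)^−n)/r] = 79,591 × [1 − (1+r)^−30] / r = ¥1,643,866

¥1,643,866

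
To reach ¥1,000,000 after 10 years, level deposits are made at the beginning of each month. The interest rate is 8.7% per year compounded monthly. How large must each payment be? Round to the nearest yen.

Level annuity due; solve FV = PMT × [((1+r)^n − 1)/r] × (1+r) for PMT.
Periodic rate r = 0.087/12 per month; n is counted in months.
With n = 120: PMT = 1,000,000 / ([((1+r)^n − 1)/r] × (1+r)) = ¥5,218

¥5,218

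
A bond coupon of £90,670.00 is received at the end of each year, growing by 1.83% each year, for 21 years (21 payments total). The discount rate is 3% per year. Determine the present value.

£1,652,987.35

Periodic rate r = 0.03 per year.
Growing ordinary annuity: PV = PMT₁ × [1 − ((1+g)/(1+r))^n] / (r − g) = 90,670 × [1 − ((1+0.0183)/(1+r))^21] / (r − 0.0183) = £1,652,987.35.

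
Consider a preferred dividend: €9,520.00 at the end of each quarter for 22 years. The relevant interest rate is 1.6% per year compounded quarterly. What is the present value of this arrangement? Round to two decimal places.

€705,017.67

This is an ordinary annuity: 88 payments of €9,520.00 at the end of each quarter.
Periodic rate r = 0.016/4 per quarter; n is counted in quarters.
PV = PMT × [(1 − (1+r)^−n)/r] = 9,520 × [1 − (1+r)^−88] / r = €705,017.67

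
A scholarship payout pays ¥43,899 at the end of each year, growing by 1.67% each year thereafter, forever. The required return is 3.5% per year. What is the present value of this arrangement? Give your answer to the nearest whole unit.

Periodic rate r = 0.035 per year.
Growing perpetuity (Gordon): PV = PMT₁ / (r − g) = 43,899 / (r − 0.0167) = ¥2,398,852.

¥2,398,852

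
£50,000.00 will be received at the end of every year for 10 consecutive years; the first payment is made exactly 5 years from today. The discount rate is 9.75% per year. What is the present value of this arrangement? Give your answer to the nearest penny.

Ordinary annuity of 10 payments, first payment at period 5.
Periodic rate r = 0.0975 per year.
The ordinary-annuity PV formula values the stream one period before the first payment (period 4); discount that back 4 periods:
PV₀ = 50,000 × [1 − (1+r)^−10] / r × (1+r)^−4 = £214,053.11

£214,053.11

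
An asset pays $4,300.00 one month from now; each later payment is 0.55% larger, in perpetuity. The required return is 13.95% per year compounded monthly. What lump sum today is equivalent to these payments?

Periodic rate r = 0.1395/12 per month.
Growing perpetuity (Gordon): PV = PMT₁ / (r − g) = 4,300 / (r − 0.0055) = $702,040.82.

$702,040.82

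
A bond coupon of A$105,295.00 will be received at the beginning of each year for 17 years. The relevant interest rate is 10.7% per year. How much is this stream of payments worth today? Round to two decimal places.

This is an annuity due: 17 payments of A$105,295.00 at the beginning of each year.
Periodic rate r = 0.107 per year.
PV = PMT × [(1 − (1+r)^−n)/r] × (1+r) = 105,295 × [1 − (1+r)^−17] / r × (1+r) = A$895,868.86

A$895,868.86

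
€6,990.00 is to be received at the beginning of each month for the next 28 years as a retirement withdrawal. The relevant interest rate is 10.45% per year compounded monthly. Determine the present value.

This is an annuity due: 336 payments of €6,990.00 at the beginning of each month.
Periodic rate r = 0.1045/12 per month; n is counted in months.
PV = PMT × [(1 − (1+r)^−n)/r] × (1+r) = 6,990 × [1 − (1+r)^−336] / r × (1+r) = €765,708.87

€765,708.87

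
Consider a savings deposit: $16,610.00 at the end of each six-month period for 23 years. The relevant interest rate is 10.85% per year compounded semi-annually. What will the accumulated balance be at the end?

This is an ordinary annuity: 46 deposits of $16,610.00 at the end of each six-month period.
Periodic rate r = 0.1085/2 per half-year; n is counted in half-years.
FV = PMT × [((1+r)^n − 1)/r] = 16,610 × [(1+r)^46 − 1] / r = $3,172,196.16

$3,172,196.16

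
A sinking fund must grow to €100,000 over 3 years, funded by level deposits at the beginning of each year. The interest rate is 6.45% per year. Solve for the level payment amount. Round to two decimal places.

Level annuity due; solve FV = PMT × [((1+r)^n − 1)/r] × (1+r) for PMT.
Periodic rate r = 0.0645 per year.
With n = 3: PMT = 100,000 / ([((1+r)^n − 1)/r] × (1+r)) = €29,377.99

€29,377.99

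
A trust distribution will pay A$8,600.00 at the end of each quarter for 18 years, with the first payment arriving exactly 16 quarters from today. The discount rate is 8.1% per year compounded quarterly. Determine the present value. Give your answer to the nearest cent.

Ordinary annuity of 72 payments, first payment at period 16.
Periodic rate r = 0.081/4 per quarter; n is counted in quarters.
The ordinary-annuity PV formula values the stream one period before the first payment (period 15); discount that back 15 periods:
PV₀ = 8,600 × [1 − (1+r)^−72] / r × (1+r)^−15 = A$240,160.76

A$240,160.76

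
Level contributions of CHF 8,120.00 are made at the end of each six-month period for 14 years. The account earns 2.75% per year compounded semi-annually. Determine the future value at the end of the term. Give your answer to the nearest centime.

CHF 275,055.27

This is an ordinary annuity: 28 deposits of CHF 8,120.00 at the end of each six-month period.
Periodic rate r = 0.0275/2 per half-year; n is counted in half-years.
FV = PMT × [((1+r)^n − 1)/r] = 8,120 × [(1+r)^28 − 1] / r = CHF 275,055.27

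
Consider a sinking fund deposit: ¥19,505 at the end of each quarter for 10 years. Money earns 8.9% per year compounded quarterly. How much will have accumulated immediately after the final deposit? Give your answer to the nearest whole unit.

This is an ordinary annuity: 40 deposits of ¥19,505 at the end of each quarter.
Periodic rate r = 0.089/4 per quarter; n is counted in quarters.
FV = PMT × [((1+r)^n − 1)/r] = 19,505 × [(1+r)^40 − 1] / r = ¥1,237,350

¥1,237,350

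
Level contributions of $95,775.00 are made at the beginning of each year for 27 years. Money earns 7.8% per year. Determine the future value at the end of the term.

This is an annuity due: 27 deposits of $95,775.00 at the beginning of each year.
Periodic rate r = 0.078 per year.
FV = PMT × [((1+r)^n − 1)/r] × (1+r) = 95,775 × [(1+r)^27 − 1] / r × (1+r) = $8,733,674.12

$8,733,674.12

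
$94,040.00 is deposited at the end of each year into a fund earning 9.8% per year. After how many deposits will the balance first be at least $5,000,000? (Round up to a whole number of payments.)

Periodic rate r = 0.098 per year.
Ordinary annuity FV: 5,000,000 = 94,040 × [((1+r)^n − 1)/r].
(1+r)^n = 1 + 5,000,000 × r / 94,040, so n = ln(1 + 5,000,000·r/94,040) / ln(1+r) = 19.53.
Round up to a whole number of payments: n = 20.

20 payments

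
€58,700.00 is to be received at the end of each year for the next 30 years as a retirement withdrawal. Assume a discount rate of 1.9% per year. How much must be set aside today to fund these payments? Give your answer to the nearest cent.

This is an ordinary annuity: 30 payments of €58,700.00 at the end of each year.
Periodic rate r = 0.019 per year.
PV = PMT × [(1 − (1+r)^−n)/r] = 58,700 × [1 − (1+r)^−30] / r = €1,332,929.90

€1,332,929.90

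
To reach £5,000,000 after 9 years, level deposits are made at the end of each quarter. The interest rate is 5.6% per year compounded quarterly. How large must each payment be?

Level ordinary annuity; solve FV = PMT × [((1+r)^n − 1)/r] for PMT.
Periodic rate r = 0.056/4 per quarter; n is counted in quarters.
With n = 36: PMT = 5,000,000 / ([((1+r)^n − 1)/r]) = £107,766.35

£107,766.35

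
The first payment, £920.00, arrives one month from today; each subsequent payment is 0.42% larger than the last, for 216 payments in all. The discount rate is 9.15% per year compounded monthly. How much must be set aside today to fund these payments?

Periodic rate r = 0.0915/12 per month; n is counted in months.
Growing ordinary annuity: PV = PMT₁ × [1 − ((1+g)/(1+r))^n] / (r − g) = 920 × [1 − ((1+0.0042)/(1+r))^216] / (r − 0.0042) = £139,869.92.

£139,869.92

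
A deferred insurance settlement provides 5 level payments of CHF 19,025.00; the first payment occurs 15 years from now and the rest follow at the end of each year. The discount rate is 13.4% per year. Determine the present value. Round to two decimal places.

CHF 11,395.07

Ordinary annuity of 5 payments, first payment at period 15.
Periodic rate r = 0.134 per year.
The ordinary-annuity PV formula values the stream one period before the first payment (period 14); discount that back 14 periods:
PV₀ = 19,025 × [1 − (1+r)^−5] / r × (1+r)^−14 = CHF 11,395.07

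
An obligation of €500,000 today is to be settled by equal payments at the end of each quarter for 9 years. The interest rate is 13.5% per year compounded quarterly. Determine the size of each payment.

Level ordinary annuity; solve PV = PMT × [(1 − (1+r)^−n)/r] for PMT.
Periodic rate r = 0.135/4 per quarter; n is counted in quarters.
With n = 36: PMT = 500,000 / ([(1 − (1+r)^−n)/r]) = €24,201.18

€24,201.18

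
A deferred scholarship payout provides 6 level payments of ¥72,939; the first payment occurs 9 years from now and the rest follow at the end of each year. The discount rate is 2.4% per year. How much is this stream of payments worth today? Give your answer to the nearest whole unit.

¥333,440

Ordinary annuity of 6 payments, first payment at period 9.
Periodic rate r = 0.024 per year.
The ordinary-annuity PV formula values the stream one period before the first payment (period 8); discount that back 8 periods:
PV₀ = 72,939 × [1 − (1+r)^−6] / r × (1+r)^−8 = ¥333,440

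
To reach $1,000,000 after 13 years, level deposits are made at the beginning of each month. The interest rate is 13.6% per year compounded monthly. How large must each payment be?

$2,334.09

Level annuity due; solve FV = PMT × [((1+r)^n − 1)/r] × (1+r) for PMT.
Periodic rate r = 0.136/12 per month; n is counted in months.
With n = 156: PMT = 1,000,000 / ([((1+r)^n − 1)/r] × (1+r)) = $2,334.09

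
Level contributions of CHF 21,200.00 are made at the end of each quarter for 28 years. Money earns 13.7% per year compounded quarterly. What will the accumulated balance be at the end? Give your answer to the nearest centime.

This is an ordinary annuity: 112 deposits of CHF 21,200.00 at the end of each quarter.
Periodic rate r = 0.137/4 per quarter; n is counted in quarters.
FV = PMT × [((1+r)^n − 1)/r] = 21,200 × [(1+r)^112 − 1] / r = CHF 26,279,926.62

CHF 26,279,926.62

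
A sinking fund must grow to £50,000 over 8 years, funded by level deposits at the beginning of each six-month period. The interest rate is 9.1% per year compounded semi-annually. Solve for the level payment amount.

£2,096.52

Level annuity due; solve FV = PMT × [((1+r)^n − 1)/r] × (1+r) for PMT.
Periodic rate r = 0.091/2 per half-year; n is counted in half-years.
With n = 16: PMT = 50,000 / ([((1+r)^n − 1)/r] × (1+r)) = £2,096.52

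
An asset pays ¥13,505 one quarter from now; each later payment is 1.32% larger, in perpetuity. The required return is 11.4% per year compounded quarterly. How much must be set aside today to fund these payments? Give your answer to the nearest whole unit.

Periodic rate r = 0.114/4 per quarter.
Growing perpetuity (Gordon): PV = PMT₁ / (r − g) = 13,505 / (r − 0.0132) = ¥882,680.

¥882,680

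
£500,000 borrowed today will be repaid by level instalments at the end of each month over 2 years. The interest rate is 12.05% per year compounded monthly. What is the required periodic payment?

£23,548.41

Level ordinary annuity; solve PV = PMT × [(1 − (1+r)^−n)/r] for PMT.
Periodic rate r = 0.1205/12 per month; n is counted in months.
With n = 24: PMT = 500,000 / ([(1 − (1+r)^−n)/r]) = £23,548.41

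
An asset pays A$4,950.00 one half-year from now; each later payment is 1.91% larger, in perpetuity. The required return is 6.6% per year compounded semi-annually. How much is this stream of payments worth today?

Periodic rate r = 0.066/2 per half-year.
Growing perpetuity (Gordon): PV = PMT₁ / (r − g) = 4,950 / (r − 0.0191) = A$356,115.11.

A$356,115.11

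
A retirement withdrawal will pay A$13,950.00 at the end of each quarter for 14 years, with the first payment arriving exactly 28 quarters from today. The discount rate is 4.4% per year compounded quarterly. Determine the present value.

Ordinary annuity of 56 payments, first payment at period 28.
Periodic rate r = 0.044/4 per quarter; n is counted in quarters.
The ordinary-annuity PV formula values the stream one period before the first payment (period 27); discount that back 27 periods:
PV₀ = 13,950 × [1 − (1+r)^−56] / r × (1+r)^−27 = A$432,356.03

A$432,356.03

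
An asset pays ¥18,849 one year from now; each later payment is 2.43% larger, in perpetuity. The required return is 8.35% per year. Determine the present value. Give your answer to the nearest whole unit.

Periodic rate r = 0.0835 per year.
Growing perpetuity (Gordon): PV = PMT₁ / (r − g) = 18,849 / (r − 0.0243) = ¥318,395.

¥318,395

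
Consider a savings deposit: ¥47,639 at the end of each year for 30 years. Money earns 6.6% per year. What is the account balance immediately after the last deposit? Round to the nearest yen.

¥4,188,800

This is an ordinary annuity: 30 deposits of ¥47,639 at the end of each year.
Periodic rate r = 0.066 per year.
FV = PMT × [((1+r)^n − 1)/r] = 47,639 × [(1+r)^30 − 1] / r = ¥4,188,800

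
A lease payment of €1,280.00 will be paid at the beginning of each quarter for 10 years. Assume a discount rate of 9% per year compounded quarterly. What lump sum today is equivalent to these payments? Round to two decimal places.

This is an annuity due: 40 payments of €1,280.00 at the beginning of each quarter.
Periodic rate r = 0.09/4 per quarter; n is counted in quarters.
PV = PMT × [(1 − (1+r)^−n)/r] × (1+r) = 1,280 × [1 − (1+r)^−40] / r × (1+r) = €34,282.08

€34,282.08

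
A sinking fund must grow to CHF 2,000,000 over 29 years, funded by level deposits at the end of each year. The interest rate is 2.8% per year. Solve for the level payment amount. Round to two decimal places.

CHF 45,624.50

Level ordinary annuity; solve FV = PMT × [((1+r)^n − 1)/r] for PMT.
Periodic rate r = 0.028 per year.
With n = 29: PMT = 2,000,000 / ([((1+r)^n − 1)/r]) = CHF 45,624.50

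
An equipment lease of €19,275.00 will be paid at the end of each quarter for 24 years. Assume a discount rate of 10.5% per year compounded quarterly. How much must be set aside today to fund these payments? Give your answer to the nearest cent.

€673,253.27

This is an ordinary annuity: 96 payments of €19,275.00 at the end of each quarter.
Periodic rate r = 0.105/4 per quarter; n is counted in quarters.
PV = PMT × [(1 − (1+r)^−n)/r] = 19,275 × [1 − (1+r)^−96] / r = €673,253.27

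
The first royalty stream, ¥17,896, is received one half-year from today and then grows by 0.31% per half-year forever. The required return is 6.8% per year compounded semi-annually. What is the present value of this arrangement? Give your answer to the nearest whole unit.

Periodic rate r = 0.068/2 per half-year.
Growing perpetuity (Gordon): PV = PMT₁ / (r − g) = 17,896 / (r − 0.0031) = ¥579,159.

¥579,159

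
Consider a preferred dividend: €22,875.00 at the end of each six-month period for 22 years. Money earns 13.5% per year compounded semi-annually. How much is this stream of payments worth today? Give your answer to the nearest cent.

This is an ordinary annuity: 44 payments of €22,875.00 at the end of each six-month period.
Periodic rate r = 0.135/2 per half-year; n is counted in half-years.
PV = PMT × [(1 − (1+r)^−n)/r] = 22,875 × [1 − (1+r)^−44] / r = €319,752.04

€319,752.04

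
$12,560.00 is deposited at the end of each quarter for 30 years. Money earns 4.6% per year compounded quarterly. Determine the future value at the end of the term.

This is an ordinary annuity: 120 deposits of $12,560.00 at the end of each quarter.
Periodic rate r = 0.046/4 per quarter; n is counted in quarters.
FV = PMT × [((1+r)^n − 1)/r] = 12,560 × [(1+r)^120 − 1] / r = $3,215,057.96

$3,215,057.96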